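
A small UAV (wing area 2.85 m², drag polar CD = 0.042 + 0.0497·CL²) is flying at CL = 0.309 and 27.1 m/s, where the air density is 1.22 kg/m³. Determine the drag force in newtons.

D = 59.7 N

CD = 0.042 + 0.0497 × 0.309² = 0.04675
D = ½ρv²S·CD = ½ × 1.22 × 27.1² × 2.85 × 0.04675 = 59.7 N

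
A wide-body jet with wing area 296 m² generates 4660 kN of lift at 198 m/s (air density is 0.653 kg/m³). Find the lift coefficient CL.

From L = ½ρv²S·CL, rearranging gives CL = 2L/(ρv²S).
CL = 2 × 4.66×10^6 / (0.653 × 198² × 296) = 1.23

CL = 1.23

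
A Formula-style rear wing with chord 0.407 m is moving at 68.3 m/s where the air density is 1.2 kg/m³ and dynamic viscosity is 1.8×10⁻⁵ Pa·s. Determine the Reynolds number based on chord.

Re = 1.85×10^6

Re = ρ·v·c/μ = 1.2 × 68.3 × 0.407 / (1.8×10⁻⁵) = 1.85×10^6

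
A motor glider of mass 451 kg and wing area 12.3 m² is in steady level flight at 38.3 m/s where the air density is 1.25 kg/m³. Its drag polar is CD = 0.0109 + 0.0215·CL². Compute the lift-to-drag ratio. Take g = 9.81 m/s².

L/D = 27.6

Weight W = mg = 451 × 9.81 = 4424.3 N; in level flight L = W.
q = ½ρv² = ½ × 1.25 × 38.3² = 916.8 Pa.
Required CL = L/(qS) = 4424.3/(916.8·12.3) = 0.3923.
CD = 0.0109 + 0.0215 × 0.3923² = 0.01421.
L/D = CL/CD = 0.3923 / 0.01421 = 27.6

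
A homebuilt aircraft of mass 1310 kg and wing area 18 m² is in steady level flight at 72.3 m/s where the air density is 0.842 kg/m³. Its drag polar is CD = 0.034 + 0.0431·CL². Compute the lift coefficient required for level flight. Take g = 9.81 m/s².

In steady level flight, lift balances weight: W = mg = 1310 × 9.81 = 12851 N.
Dynamic pressure q = 0.5 × 0.842 × 72.3² = 2201 Pa.
Required CL = L/(qS) = 12851/(2201·18) = 0.3244.

CL = 0.324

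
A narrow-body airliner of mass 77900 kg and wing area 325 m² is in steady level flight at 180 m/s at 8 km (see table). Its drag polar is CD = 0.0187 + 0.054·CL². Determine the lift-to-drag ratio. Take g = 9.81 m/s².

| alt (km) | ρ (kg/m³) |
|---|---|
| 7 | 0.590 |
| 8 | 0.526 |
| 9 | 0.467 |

At 8 km, from the table: ρ = 0.526 kg/m³.
Level flight ⇒ L = W = m·g = 77900 × 9.81 = 7.642×10^5 N.
Dynamic pressure q = 0.5 × 0.526 × 180² = 8521 Pa.
CL = W/(q·S) = 7.642×10^5 / (8521 × 325) = 0.2759.
CD = 0.0187 + 0.054 × 0.2759² = 0.02281.
L/D = CL/CD = 0.2759 / 0.02281 = 12.1

L/D = 12.1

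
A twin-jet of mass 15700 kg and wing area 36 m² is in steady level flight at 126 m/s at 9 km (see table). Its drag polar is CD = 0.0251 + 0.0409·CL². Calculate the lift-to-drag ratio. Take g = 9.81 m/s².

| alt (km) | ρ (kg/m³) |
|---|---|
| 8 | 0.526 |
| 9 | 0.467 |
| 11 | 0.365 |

At 9 km, from the table: ρ = 0.467 kg/m³.
In steady level flight, lift balances weight: W = mg = 15700 × 9.81 = 1.5402×10^5 N.
q = ½ρv² = ½ × 0.467 × 126² = 3707 Pa.
CL = 2W/(ρv²S) = 2×1.5402×10^5/(0.467×126²×36) = 1.154.
CD = 0.0251 + 0.0409 × 1.154² = 0.07958.
L/D = CL/CD = 1.154 / 0.07958 = 14.5

L/D = 14.5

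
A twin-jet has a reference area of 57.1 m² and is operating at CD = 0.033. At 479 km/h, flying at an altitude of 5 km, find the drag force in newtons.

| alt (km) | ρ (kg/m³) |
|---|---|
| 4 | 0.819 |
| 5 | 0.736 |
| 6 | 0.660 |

D = 12300 N

At 5 km, from the table: ρ = 0.736 kg/m³.
Convert speed: v = 479 km/h ÷ 3.6 = 133.1 m/s.
Dynamic pressure q = ½ρv² = ½ × 0.736 × 133.1² = 6515 Pa.
D = q·S·CD = 6515 × 57.1 × 0.033 = 12300 N ≈ 12.3 kN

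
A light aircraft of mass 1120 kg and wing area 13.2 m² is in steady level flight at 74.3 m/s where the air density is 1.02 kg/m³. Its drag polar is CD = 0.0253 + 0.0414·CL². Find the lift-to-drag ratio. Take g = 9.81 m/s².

Weight W = mg = 1120 × 9.81 = 10987 N; in level flight L = W.
Dynamic pressure q = 0.5 × 1.02 × 74.3² = 2815 Pa.
CL = 2W/(ρv²S) = 2×10987/(1.02×74.3²×13.2) = 0.2956.
CD = 0.0253 + 0.0414 × 0.2956² = 0.02892.
L/D = CL/CD = 0.2956 / 0.02892 = 10.2

L/D = 10.2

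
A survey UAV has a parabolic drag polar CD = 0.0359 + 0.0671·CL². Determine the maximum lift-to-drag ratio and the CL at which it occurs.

(L/D)max = 10.2, at CL = 0.731

For CD = CD0 + K·CL², (L/D)max occurs at CL* = √(CD0/K) and equals 1/(2√(K·CD0)).
(L/D)max = 1/(2√(0.0671 × 0.0359)) = 1/(2 × 0.04908) = 10.2
CL* = √(0.0359/0.0671) = 0.731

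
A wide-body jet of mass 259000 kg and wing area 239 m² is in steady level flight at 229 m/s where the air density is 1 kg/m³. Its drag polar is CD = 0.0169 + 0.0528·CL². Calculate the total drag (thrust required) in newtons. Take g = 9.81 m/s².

D = 1.6×10^5 N

Weight W = mg = 259000 × 9.81 = 2.5408×10^6 N; in level flight L = W.
q = ½ρv² = ½ × 1 × 229² = 26220 Pa.
Required CL = L/(qS) = 2.5408×10^6/(26220·239) = 0.4054.
CD = 0.0169 + 0.0528 × 0.4054² = 0.02558.
D = q·S·CD = 26220 × 239 × 0.02558 = 1.603×10^5 N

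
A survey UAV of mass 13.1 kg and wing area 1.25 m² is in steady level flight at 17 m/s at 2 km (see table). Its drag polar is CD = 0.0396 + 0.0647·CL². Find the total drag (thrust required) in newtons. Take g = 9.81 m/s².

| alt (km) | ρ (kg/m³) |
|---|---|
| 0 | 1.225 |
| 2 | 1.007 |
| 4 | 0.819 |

At 2 km, from the table: ρ = 1.007 kg/m³.
Level flight ⇒ L = W = m·g = 13.1 × 9.81 = 128.51 N.
Dynamic pressure q = 0.5 × 1.007 × 17² = 145.5 Pa.
CL = 2W/(ρv²S) = 2×128.51/(1.007×17²×1.25) = 0.7065.
CD = 0.0396 + 0.0647 × 0.7065² = 0.0719.
D = q·S·CD = 145.5 × 1.25 × 0.0719 = 13.08 N

D = 13.1 N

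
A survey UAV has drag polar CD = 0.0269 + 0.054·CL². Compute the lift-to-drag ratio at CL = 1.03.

L/D = 12.2

CD = 0.0269 + 0.054 × 1.03² = 0.08419
L/D = CL/CD = 1.03 / 0.08419 = 12.2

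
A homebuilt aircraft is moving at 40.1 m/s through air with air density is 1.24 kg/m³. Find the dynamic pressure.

q = 997 Pa

q = ½ρv² = ½ × 1.24 × 40.1² = 997 Pa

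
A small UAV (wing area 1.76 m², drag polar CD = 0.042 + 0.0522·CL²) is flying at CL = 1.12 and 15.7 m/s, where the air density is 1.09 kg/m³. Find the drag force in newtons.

CD = 0.042 + 0.0522 × 1.12² = 0.1075
D = ½ρv²S·CD = ½ × 1.09 × 15.7² × 1.76 × 0.1075 = 25.4 N

D = 25.4 N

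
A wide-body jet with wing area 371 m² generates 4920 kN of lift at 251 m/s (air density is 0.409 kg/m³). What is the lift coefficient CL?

CL = 1.03

From L = ½ρv²S·CL, rearranging gives CL = 2L/(ρv²S).
CL = 2 × 4.92×10^6 / (0.409 × 251² × 371) = 1.03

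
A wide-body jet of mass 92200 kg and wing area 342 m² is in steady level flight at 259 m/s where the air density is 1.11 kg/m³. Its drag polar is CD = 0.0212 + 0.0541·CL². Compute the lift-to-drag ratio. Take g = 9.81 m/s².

L/D = 3.31

In steady level flight, lift balances weight: W = mg = 92200 × 9.81 = 9.0448×10^5 N.
q = ½ρv² = ½ × 1.11 × 259² = 37230 Pa.
Required CL = L/(qS) = 9.0448×10^5/(37230·342) = 0.07104.
CD = 0.0212 + 0.0541 × 0.07104² = 0.02147.
L/D = CL/CD = 0.07104 / 0.02147 = 3.31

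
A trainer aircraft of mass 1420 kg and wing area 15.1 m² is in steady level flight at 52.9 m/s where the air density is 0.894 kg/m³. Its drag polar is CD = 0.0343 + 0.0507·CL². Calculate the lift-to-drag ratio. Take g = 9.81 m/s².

L/D = 11.9

Level flight ⇒ L = W = m·g = 1420 × 9.81 = 13930 N.
Dynamic pressure q = 0.5 × 0.894 × 52.9² = 1251 Pa.
CL = 2W/(ρv²S) = 2×13930/(0.894×52.9²×15.1) = 0.7375.
CD = 0.0343 + 0.0507 × 0.7375² = 0.06188.
L/D = CL/CD = 0.7375 / 0.06188 = 11.9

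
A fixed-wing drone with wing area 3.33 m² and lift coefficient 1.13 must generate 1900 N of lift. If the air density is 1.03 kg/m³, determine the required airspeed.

L = ½ρv²S·CL ⇒ v = √(2L/(ρ·S·CL))
v = √(2 × 1900 / (1.03 × 3.33 × 1.13)) = √980.4 = 31.3 m/s

v = 31.3 m/s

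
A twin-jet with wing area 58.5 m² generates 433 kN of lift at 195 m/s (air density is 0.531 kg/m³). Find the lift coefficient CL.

From L = ½ρv²S·CL, rearranging gives CL = 2L/(ρv²S).
CL = 2 × 4.33×10^5 / (0.531 × 195² × 58.5) = 0.733

CL = 0.733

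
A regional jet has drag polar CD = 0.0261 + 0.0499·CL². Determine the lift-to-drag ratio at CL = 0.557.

CD = 0.0261 + 0.0499 × 0.557² = 0.04158
L/D = CL/CD = 0.557 / 0.04158 = 13.4

L/D = 13.4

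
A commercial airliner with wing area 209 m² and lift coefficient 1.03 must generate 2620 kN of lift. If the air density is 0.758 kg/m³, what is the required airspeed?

v = 179 m/s

L = ½ρv²S·CL ⇒ v = √(2L/(ρ·S·CL))
v = √(2 × 2.62×10^6 / (0.758 × 209 × 1.03)) = √32110 = 179 m/s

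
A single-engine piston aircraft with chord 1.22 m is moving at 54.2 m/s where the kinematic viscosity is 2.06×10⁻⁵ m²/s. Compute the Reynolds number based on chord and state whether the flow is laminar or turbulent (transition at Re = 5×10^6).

Re = v·c/ν = 54.2 × 1.22 / (2.06×10⁻⁵) = 3.21×10^6
Since 3.21×10^6 < 5×10^6, the flow is laminar.

Re = 3.21×10^6 (laminar)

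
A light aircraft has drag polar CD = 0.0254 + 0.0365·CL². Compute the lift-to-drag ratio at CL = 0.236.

CD = 0.0254 + 0.0365 × 0.236² = 0.02743
L/D = CL/CD = 0.236 / 0.02743 = 8.6

L/D = 8.6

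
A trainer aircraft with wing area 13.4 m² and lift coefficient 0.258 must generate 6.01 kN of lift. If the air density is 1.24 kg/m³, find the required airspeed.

L = ½ρv²S·CL ⇒ v = √(2L/(ρ·S·CL))
v = √(2 × 6010 / (1.24 × 13.4 × 0.258)) = √2804 = 53 m/s

v = 53 m/s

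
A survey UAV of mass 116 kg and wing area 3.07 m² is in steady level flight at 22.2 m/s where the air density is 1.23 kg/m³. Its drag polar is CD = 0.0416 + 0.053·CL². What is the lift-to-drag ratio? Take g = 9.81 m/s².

Level flight ⇒ L = W = m·g = 116 × 9.81 = 1138 N.
Dynamic pressure q = 0.5 × 1.23 × 22.2² = 303.1 Pa.
CL = 2W/(ρv²S) = 2×1138/(1.23×22.2²×3.07) = 1.223.
CD = 0.0416 + 0.053 × 1.223² = 0.1209.
L/D = CL/CD = 1.223 / 0.1209 = 10.1

L/D = 10.1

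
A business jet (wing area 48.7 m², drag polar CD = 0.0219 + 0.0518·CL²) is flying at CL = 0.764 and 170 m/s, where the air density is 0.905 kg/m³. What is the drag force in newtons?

D = 33200 N

CD = 0.0219 + 0.0518 × 0.764² = 0.05214
D = ½ρv²S·CD = ½ × 0.905 × 170² × 48.7 × 0.05214 = 33200 N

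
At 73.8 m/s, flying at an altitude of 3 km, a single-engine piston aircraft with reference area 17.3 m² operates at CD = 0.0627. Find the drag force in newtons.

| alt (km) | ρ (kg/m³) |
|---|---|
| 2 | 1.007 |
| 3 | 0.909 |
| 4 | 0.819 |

At 3 km, from the table: ρ = 0.909 kg/m³.
Dynamic pressure q = ½ρv² = ½ × 0.909 × 73.8² = 2475 Pa.
D = q·S·CD = 2475 × 17.3 × 0.0627 = 2690 N

D = 2690 N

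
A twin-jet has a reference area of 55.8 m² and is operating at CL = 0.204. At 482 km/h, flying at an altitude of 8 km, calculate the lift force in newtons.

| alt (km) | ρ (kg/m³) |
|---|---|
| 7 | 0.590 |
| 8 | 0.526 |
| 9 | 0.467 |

At 8 km, from the table: ρ = 0.526 kg/m³.
Convert speed: v = 482 km/h ÷ 3.6 = 133.9 m/s.
Dynamic pressure q = ½ρv² = ½ × 0.526 × 133.9² = 4715 Pa.
L = q·S·CL = 4715 × 55.8 × 0.204 = 53700 N ≈ 53.7 kN

L = 53700 N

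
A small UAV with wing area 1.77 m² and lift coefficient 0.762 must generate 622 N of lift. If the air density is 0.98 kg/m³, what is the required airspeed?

L = ½ρv²S·CL ⇒ v = √(2L/(ρ·S·CL))
v = √(2 × 622 / (0.98 × 1.77 × 0.762)) = √941.2 = 30.7 m/s

v = 30.7 m/s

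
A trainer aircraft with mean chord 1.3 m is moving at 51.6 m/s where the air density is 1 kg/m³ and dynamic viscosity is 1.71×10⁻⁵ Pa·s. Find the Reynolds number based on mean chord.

Re = 3.92×10^6

Re = ρ·v·c/μ = 1 × 51.6 × 1.3 / (1.71×10⁻⁵) = 3.92×10^6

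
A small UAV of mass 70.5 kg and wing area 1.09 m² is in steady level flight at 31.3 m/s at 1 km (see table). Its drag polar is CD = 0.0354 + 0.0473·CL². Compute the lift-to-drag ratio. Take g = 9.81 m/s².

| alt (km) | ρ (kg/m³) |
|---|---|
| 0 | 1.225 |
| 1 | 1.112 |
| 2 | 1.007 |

L/D = 11.7

At 1 km, from the table: ρ = 1.112 kg/m³.
Level flight ⇒ L = W = m·g = 70.5 × 9.81 = 691.61 N.
q = ½ρv² = ½ × 1.112 × 31.3² = 544.7 Pa.
CL = W/(q·S) = 691.61 / (544.7 × 1.09) = 1.165.
CD = 0.0354 + 0.0473 × 1.165² = 0.09958.
L/D = CL/CD = 1.165 / 0.09958 = 11.7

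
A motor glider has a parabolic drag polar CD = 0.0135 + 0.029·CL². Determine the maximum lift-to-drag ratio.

(L/D)max = 25.3

For CD = CD0 + K·CL², (L/D)max occurs at CL* = √(CD0/K) and equals 1/(2√(K·CD0)).
(L/D)max = 1/(2√(0.029 × 0.0135)) = 1/(2 × 0.01979) = 25.3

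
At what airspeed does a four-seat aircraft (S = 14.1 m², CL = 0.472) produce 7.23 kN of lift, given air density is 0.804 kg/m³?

v = 52 m/s

L = ½ρv²S·CL ⇒ v = √(2L/(ρ·S·CL))
v = √(2 × 7230 / (0.804 × 14.1 × 0.472)) = √2702 = 52 m/s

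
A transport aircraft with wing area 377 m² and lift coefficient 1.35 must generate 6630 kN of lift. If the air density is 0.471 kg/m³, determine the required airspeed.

L = ½ρv²S·CL ⇒ v = √(2L/(ρ·S·CL))
v = √(2 × 6.63×10^6 / (0.471 × 377 × 1.35)) = √55320 = 235 m/s

v = 235 m/s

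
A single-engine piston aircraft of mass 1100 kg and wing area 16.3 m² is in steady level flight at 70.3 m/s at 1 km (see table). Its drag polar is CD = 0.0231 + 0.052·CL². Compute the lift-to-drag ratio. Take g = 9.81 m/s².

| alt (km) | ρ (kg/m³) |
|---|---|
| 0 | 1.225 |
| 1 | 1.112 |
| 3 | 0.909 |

L/D = 9.22

At 1 km, from the table: ρ = 1.112 kg/m³.
In steady level flight, lift balances weight: W = mg = 1100 × 9.81 = 10791 N.
Dynamic pressure q = 0.5 × 1.112 × 70.3² = 2748 Pa.
CL = W/(q·S) = 10791 / (2748 × 16.3) = 0.2409.
CD = 0.0231 + 0.052 × 0.2409² = 0.02612.
L/D = CL/CD = 0.2409 / 0.02612 = 9.22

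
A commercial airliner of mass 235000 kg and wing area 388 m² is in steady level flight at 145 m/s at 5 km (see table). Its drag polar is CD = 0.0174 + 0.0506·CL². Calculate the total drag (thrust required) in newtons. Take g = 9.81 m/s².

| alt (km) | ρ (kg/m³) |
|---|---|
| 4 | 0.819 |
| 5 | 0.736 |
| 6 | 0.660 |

At 5 km, from the table: ρ = 0.736 kg/m³.
In steady level flight, lift balances weight: W = mg = 235000 × 9.81 = 2.3054×10^6 N.
q = ½ρv² = ½ × 0.736 × 145² = 7737 Pa.
Required CL = L/(qS) = 2.3054×10^6/(7737·388) = 0.7679.
CD = 0.0174 + 0.0506 × 0.7679² = 0.04724.
D = q·S·CD = 7737 × 388 × 0.04724 = 1.418×10^5 N

D = 1.42×10^5 N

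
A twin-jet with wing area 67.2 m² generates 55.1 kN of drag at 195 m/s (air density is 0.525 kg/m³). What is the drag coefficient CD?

CD = 0.0821

From D = ½ρv²S·CD, rearranging gives CD = 2D/(ρv²S).
CD = 2 × 55100 / (0.525 × 195² × 67.2) = 0.0821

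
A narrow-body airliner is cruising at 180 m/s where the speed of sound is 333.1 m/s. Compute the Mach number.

M = v/a = 180 / 333.1 = 0.54

M = 0.54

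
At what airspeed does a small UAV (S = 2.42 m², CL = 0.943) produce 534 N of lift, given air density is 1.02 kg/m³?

L = ½ρv²S·CL ⇒ v = √(2L/(ρ·S·CL))
v = √(2 × 534 / (1.02 × 2.42 × 0.943)) = √458.8 = 21.4 m/s

v = 21.4 m/s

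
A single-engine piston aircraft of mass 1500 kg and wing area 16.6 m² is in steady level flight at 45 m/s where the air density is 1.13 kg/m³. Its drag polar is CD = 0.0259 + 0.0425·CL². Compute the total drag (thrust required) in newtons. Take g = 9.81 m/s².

In steady level flight, lift balances weight: W = mg = 1500 × 9.81 = 14715 N.
q = ½ρv² = ½ × 1.13 × 45² = 1144 Pa.
Required CL = L/(qS) = 14715/(1144·16.6) = 0.7748.
CD = 0.0259 + 0.0425 × 0.7748² = 0.05141.
D = q·S·CD = 1144 × 16.6 × 0.05141 = 976.4 N

D = 976 N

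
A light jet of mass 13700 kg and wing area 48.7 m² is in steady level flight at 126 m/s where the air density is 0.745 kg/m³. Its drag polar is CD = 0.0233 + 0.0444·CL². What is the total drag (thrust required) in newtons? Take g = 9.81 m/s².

D = 9500 N

In steady level flight, lift balances weight: W = mg = 13700 × 9.81 = 1.344×10^5 N.
q = ½ρv² = ½ × 0.745 × 126² = 5914 Pa.
CL = W/(q·S) = 1.344×10^5 / (5914 × 48.7) = 0.4667.
CD = 0.0233 + 0.0444 × 0.4667² = 0.03297.
D = q·S·CD = 5914 × 48.7 × 0.03297 = 9495 N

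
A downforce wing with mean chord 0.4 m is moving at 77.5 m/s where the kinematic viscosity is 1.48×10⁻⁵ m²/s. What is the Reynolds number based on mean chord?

Re = 2.09×10^6

Re = v·c/ν = 77.5 × 0.4 / (1.48×10⁻⁵) = 2.09×10^6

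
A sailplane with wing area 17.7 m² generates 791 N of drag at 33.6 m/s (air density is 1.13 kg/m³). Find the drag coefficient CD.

CD = 0.0701

From D = ½ρv²S·CD, rearranging gives CD = 2D/(ρv²S).
CD = 2 × 791 / (1.13 × 33.6² × 17.7) = 0.0701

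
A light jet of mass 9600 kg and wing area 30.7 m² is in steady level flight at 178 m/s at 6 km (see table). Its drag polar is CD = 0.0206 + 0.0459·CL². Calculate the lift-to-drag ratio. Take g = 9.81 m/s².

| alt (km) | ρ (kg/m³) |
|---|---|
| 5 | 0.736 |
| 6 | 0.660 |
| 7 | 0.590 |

At 6 km, from the table: ρ = 0.660 kg/m³.
Weight W = mg = 9600 × 9.81 = 94176 N; in level flight L = W.
Dynamic pressure q = 0.5 × 0.66 × 178² = 10460 Pa.
Required CL = L/(qS) = 94176/(10460·30.7) = 0.2934.
CD = 0.0206 + 0.0459 × 0.2934² = 0.02455.
L/D = CL/CD = 0.2934 / 0.02455 = 12

L/D = 12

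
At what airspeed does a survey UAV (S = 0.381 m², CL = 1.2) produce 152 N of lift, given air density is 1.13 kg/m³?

v = 24.3 m/s

L = ½ρv²S·CL ⇒ v = √(2L/(ρ·S·CL))
v = √(2 × 152 / (1.13 × 0.381 × 1.2)) = √588.4 = 24.3 m/s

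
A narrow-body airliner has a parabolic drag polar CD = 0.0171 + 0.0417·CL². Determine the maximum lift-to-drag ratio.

(L/D)max = 18.7

For CD = CD0 + K·CL², (L/D)max occurs at CL* = √(CD0/K) and equals 1/(2√(K·CD0)).
(L/D)max = 1/(2√(0.0417 × 0.0171)) = 1/(2 × 0.0267) = 18.7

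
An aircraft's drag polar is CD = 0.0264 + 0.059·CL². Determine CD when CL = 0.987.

CD = 0.0264 + 0.059 × 0.987² = 0.0264 + 0.05748 = 0.0839

CD = 0.0839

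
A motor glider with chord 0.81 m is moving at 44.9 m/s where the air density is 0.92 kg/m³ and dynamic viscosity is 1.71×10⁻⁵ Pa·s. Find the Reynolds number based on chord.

Re = 1.96×10^6

Re = ρ·v·c/μ = 0.92 × 44.9 × 0.81 / (1.71×10⁻⁵) = 1.96×10^6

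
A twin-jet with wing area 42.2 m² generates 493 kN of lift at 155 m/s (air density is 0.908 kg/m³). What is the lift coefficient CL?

CL = 1.07

From L = ½ρv²S·CL, rearranging gives CL = 2L/(ρv²S).
CL = 2 × 4.93×10^5 / (0.908 × 155² × 42.2) = 1.07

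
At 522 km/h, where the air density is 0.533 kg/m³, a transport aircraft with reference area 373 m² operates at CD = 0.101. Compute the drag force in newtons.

Convert speed: v = 522 km/h ÷ 3.6 = 145 m/s.
Dynamic pressure q = ½ρv² = ½ × 0.533 × 145² = 5603 Pa.
D = q·S·CD = 5603 × 373 × 0.101 = 2.11×10^5 N ≈ 211 kN

D = 2.11×10^5 N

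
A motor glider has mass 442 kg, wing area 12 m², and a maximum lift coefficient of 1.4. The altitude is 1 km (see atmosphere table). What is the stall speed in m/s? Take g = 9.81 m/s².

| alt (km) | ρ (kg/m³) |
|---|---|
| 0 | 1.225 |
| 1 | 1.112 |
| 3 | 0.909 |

At 1 km, from the table: ρ = 1.112 kg/m³.
At stall, lift equals weight: L = W = m·g = 442 × 9.81 = 4336 N.
V_stall = √(2W/(ρ·S·CL,max)) = √(2 × 4336 / (1.112 × 12 × 1.4))
V_stall = √464.2 = 21.5 m/s

V_stall = 21.5 m/s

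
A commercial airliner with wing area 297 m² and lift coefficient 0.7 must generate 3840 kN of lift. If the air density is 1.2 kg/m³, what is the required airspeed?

L = ½ρv²S·CL ⇒ v = √(2L/(ρ·S·CL))
v = √(2 × 3.84×10^6 / (1.2 × 297 × 0.7)) = √30780 = 175 m/s

v = 175 m/s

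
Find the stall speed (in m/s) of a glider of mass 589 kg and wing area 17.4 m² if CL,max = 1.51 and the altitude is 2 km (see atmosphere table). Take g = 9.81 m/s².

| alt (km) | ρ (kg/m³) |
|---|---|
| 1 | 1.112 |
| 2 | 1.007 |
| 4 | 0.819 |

At 2 km, from the table: ρ = 1.007 kg/m³.
Weight W = mg = 589 × 9.81 = 5778 N.
V_stall = √(2W/(ρ·S·CL,max)) = √(2 × 5778 / (1.007 × 17.4 × 1.51))
V_stall = √436.8 = 20.9 m/s

V_stall = 20.9 m/s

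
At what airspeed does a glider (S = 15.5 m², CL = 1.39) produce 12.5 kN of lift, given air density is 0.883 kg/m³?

v = 36.3 m/s

L = ½ρv²S·CL ⇒ v = √(2L/(ρ·S·CL))
v = √(2 × 12500 / (0.883 × 15.5 × 1.39)) = √1314 = 36.3 m/s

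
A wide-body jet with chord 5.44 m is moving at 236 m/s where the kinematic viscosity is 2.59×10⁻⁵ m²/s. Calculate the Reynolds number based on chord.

Re = v·c/ν = 236 × 5.44 / (2.59×10⁻⁵) = 4.96×10^7

Re = 4.96×10^7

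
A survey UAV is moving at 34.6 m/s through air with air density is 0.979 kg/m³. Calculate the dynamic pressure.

q = 586 Pa

q = ½ρv² = ½ × 0.979 × 34.6² = 586 Pa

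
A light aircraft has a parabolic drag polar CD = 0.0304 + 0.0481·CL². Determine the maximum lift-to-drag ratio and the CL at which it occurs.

For CD = CD0 + K·CL², (L/D)max occurs at CL* = √(CD0/K) and equals 1/(2√(K·CD0)).
(L/D)max = 1/(2√(0.0481 × 0.0304)) = 1/(2 × 0.03824) = 13.1
CL* = √(0.0304/0.0481) = 0.795

(L/D)max = 13.1, at CL = 0.795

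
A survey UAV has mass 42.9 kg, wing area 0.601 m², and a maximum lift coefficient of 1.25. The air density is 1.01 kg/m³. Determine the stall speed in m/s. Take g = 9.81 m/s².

V_stall = 33.3 m/s

Weight W = mg = 42.9 × 9.81 = 420.8 N.
V_stall = √(2W/(ρ·S·CL,max)) = √(2 × 420.8 / (1.01 × 0.601 × 1.25))
V_stall = √1109 = 33.3 m/s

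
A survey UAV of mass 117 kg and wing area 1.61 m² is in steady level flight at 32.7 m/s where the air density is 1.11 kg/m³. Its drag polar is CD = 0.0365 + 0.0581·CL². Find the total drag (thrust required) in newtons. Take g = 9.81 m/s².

D = 115 N

Weight W = mg = 117 × 9.81 = 1147.8 N; in level flight L = W.
Dynamic pressure q = 0.5 × 1.11 × 32.7² = 593.5 Pa.
Required CL = L/(qS) = 1147.8/(593.5·1.61) = 1.201.
CD = 0.0365 + 0.0581 × 1.201² = 0.1203.
D = q·S·CD = 593.5 × 1.61 × 0.1203 = 115 N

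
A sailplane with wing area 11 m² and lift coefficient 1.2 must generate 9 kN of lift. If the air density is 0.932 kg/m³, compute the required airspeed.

L = ½ρv²S·CL ⇒ v = √(2L/(ρ·S·CL))
v = √(2 × 9000 / (0.932 × 11 × 1.2)) = √1463 = 38.3 m/s

v = 38.3 m/s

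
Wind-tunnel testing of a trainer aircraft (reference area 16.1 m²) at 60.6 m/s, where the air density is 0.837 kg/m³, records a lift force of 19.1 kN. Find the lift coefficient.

CL = 0.772

From L = ½ρv²S·CL, rearranging gives CL = 2L/(ρv²S).
CL = 2 × 19100 / (0.837 × 60.6² × 16.1) = 0.772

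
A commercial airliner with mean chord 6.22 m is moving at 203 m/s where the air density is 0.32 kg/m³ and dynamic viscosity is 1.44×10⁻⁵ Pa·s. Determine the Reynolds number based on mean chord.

Re = ρ·v·c/μ = 0.32 × 203 × 6.22 / (1.44×10⁻⁵) = 2.81×10^7

Re = 2.81×10^7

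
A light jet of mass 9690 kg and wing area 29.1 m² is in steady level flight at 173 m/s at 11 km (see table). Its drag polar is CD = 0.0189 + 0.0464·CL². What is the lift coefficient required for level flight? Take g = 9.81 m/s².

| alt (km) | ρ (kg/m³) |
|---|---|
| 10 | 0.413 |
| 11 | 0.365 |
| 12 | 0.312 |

At 11 km, from the table: ρ = 0.365 kg/m³.
Weight W = mg = 9690 × 9.81 = 95059 N; in level flight L = W.
q = ½ρv² = ½ × 0.365 × 173² = 5462 Pa.
CL = 2W/(ρv²S) = 2×95059/(0.365×173²×29.1) = 0.5981.

CL = 0.598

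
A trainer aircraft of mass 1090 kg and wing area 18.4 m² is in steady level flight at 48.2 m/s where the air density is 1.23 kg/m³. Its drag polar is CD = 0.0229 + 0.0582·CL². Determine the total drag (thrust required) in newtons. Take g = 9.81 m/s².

Weight W = mg = 1090 × 9.81 = 10693 N; in level flight L = W.
Dynamic pressure q = 0.5 × 1.23 × 48.2² = 1429 Pa.
Required CL = L/(qS) = 10693/(1429·18.4) = 0.4067.
CD = 0.0229 + 0.0582 × 0.4067² = 0.03253.
D = q·S·CD = 1429 × 18.4 × 0.03253 = 855.2 N

D = 855 N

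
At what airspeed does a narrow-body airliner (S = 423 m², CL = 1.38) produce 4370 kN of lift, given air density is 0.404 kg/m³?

L = ½ρv²S·CL ⇒ v = √(2L/(ρ·S·CL))
v = √(2 × 4.37×10^6 / (0.404 × 423 × 1.38)) = √37060 = 193 m/s

v = 193 m/s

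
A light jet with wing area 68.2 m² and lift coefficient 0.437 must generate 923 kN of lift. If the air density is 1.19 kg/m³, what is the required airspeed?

L = ½ρv²S·CL ⇒ v = √(2L/(ρ·S·CL))
v = √(2 × 9.23×10^5 / (1.19 × 68.2 × 0.437)) = √52050 = 228 m/s

v = 228 m/s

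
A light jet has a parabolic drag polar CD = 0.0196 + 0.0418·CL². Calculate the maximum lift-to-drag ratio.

For CD = CD0 + K·CL², (L/D)max occurs at CL* = √(CD0/K) and equals 1/(2√(K·CD0)).
(L/D)max = 1/(2√(0.0418 × 0.0196)) = 1/(2 × 0.02862) = 17.5

(L/D)max = 17.5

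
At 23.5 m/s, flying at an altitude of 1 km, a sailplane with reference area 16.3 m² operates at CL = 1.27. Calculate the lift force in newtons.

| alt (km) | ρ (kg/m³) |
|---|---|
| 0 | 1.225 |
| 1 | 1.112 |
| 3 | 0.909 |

At 1 km, from the table: ρ = 1.112 kg/m³.
Dynamic pressure q = ½ρv² = ½ × 1.112 × 23.5² = 307.1 Pa.
L = q·S·CL = 307.1 × 16.3 × 1.27 = 6360 N ≈ 6.36 kN

L = 6360 N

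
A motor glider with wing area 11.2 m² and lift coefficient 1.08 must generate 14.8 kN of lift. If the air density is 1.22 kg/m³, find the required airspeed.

L = ½ρv²S·CL ⇒ v = √(2L/(ρ·S·CL))
v = √(2 × 14800 / (1.22 × 11.2 × 1.08)) = √2006 = 44.8 m/s

v = 44.8 m/s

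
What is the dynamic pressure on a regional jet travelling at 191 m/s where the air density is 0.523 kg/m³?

q = ½ρv² = ½ × 0.523 × 191² = 9540 Pa

q = 9540 Pa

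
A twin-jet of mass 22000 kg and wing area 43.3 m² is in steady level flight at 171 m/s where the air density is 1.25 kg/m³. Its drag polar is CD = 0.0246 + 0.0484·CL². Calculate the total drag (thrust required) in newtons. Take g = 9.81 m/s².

Weight W = mg = 22000 × 9.81 = 2.1582×10^5 N; in level flight L = W.
q = ½ρv² = ½ × 1.25 × 171² = 18280 Pa.
CL = 2W/(ρv²S) = 2×2.1582×10^5/(1.25×171²×43.3) = 0.2727.
CD = 0.0246 + 0.0484 × 0.2727² = 0.0282.
D = q·S·CD = 18280 × 43.3 × 0.0282 = 22320 N

D = 22300 N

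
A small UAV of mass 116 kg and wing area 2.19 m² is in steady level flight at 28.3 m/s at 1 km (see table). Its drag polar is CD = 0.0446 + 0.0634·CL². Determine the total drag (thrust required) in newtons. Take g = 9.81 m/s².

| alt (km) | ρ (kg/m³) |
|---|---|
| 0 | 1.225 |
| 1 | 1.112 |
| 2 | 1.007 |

At 1 km, from the table: ρ = 1.112 kg/m³.
In steady level flight, lift balances weight: W = mg = 116 × 9.81 = 1138 N.
q = ½ρv² = ½ × 1.112 × 28.3² = 445.3 Pa.
CL = 2W/(ρv²S) = 2×1138/(1.112×28.3²×2.19) = 1.167.
CD = 0.0446 + 0.0634 × 1.167² = 0.1309.
D = q·S·CD = 445.3 × 2.19 × 0.1309 = 127.7 N

D = 128 N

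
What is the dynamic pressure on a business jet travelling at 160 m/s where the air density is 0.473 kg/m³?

q = 6050 Pa

q = ½ρv² = ½ × 0.473 × 160² = 6050 Pa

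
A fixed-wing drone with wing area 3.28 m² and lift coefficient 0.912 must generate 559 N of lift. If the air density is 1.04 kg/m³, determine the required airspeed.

L = ½ρv²S·CL ⇒ v = √(2L/(ρ·S·CL))
v = √(2 × 559 / (1.04 × 3.28 × 0.912)) = √359.4 = 19 m/s

v = 19 m/s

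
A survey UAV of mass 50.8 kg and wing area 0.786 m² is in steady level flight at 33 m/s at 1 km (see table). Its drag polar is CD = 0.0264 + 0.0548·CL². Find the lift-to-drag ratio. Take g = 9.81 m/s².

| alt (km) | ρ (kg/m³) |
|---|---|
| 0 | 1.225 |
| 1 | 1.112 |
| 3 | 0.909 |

L/D = 12.1

At 1 km, from the table: ρ = 1.112 kg/m³.
Weight W = mg = 50.8 × 9.81 = 498.35 N; in level flight L = W.
Dynamic pressure q = 0.5 × 1.112 × 33² = 605.5 Pa.
CL = W/(q·S) = 498.35 / (605.5 × 0.786) = 1.047.
CD = 0.0264 + 0.0548 × 1.047² = 0.08649.
L/D = CL/CD = 1.047 / 0.08649 = 12.1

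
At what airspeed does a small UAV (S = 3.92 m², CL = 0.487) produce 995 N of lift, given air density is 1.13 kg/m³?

L = ½ρv²S·CL ⇒ v = √(2L/(ρ·S·CL))
v = √(2 × 995 / (1.13 × 3.92 × 0.487)) = √922.5 = 30.4 m/s

v = 30.4 m/s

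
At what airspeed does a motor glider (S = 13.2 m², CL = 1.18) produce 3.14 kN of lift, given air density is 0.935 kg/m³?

v = 20.8 m/s

L = ½ρv²S·CL ⇒ v = √(2L/(ρ·S·CL))
v = √(2 × 3140 / (0.935 × 13.2 × 1.18)) = √431.2 = 20.8 m/s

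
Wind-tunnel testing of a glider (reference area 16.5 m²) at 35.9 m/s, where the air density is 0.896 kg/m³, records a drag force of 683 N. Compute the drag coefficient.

CD = 0.0717

From D = ½ρv²S·CD, rearranging gives CD = 2D/(ρv²S).
CD = 2 × 683 / (0.896 × 35.9² × 16.5) = 0.0717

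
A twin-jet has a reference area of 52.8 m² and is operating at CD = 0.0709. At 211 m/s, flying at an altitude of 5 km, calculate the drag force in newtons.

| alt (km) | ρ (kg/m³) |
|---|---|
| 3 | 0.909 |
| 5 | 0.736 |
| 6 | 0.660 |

D = 61300 N

At 5 km, from the table: ρ = 0.736 kg/m³.
D = ½ρv²S·CD = ½ × 0.736 × 211² × 52.8 × 0.0709 = 61300 N ≈ 61.3 kN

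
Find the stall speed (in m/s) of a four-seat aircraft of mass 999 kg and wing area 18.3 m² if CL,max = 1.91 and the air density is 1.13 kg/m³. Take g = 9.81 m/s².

Weight W = mg = 999 × 9.81 = 9800 N.
From L = ½ρV²S·CL,max = W: V_stall = √(2W/(ρSCL,max)) = √(2·9800/(1.13·18.3·1.91))
V_stall = √496.3 = 22.3 m/s

V_stall = 22.3 m/s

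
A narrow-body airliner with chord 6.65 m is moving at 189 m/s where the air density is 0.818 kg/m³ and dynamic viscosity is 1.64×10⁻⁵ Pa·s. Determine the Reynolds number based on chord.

Re = 6.27×10^7

Re = ρ·v·c/μ = 0.818 × 189 × 6.65 / (1.64×10⁻⁵) = 6.27×10^7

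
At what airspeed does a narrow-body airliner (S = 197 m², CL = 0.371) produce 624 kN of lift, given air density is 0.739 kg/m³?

L = ½ρv²S·CL ⇒ v = √(2L/(ρ·S·CL))
v = √(2 × 6.24×10^5 / (0.739 × 197 × 0.371)) = √23110 = 152 m/s

v = 152 m/s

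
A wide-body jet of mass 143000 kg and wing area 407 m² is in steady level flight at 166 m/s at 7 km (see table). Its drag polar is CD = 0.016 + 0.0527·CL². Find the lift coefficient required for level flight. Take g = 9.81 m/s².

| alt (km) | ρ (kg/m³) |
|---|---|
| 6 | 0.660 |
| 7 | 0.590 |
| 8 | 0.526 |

At 7 km, from the table: ρ = 0.590 kg/m³.
Weight W = mg = 143000 × 9.81 = 1.4028×10^6 N; in level flight L = W.
Dynamic pressure q = 0.5 × 0.59 × 166² = 8129 Pa.
CL = W/(q·S) = 1.4028×10^6 / (8129 × 407) = 0.424.

CL = 0.424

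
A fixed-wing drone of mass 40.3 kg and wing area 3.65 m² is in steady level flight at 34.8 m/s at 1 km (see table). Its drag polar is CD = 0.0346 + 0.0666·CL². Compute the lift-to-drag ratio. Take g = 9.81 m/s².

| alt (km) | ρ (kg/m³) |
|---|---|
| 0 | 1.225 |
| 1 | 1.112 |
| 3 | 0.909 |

At 1 km, from the table: ρ = 1.112 kg/m³.
In steady level flight, lift balances weight: W = mg = 40.3 × 9.81 = 395.34 N.
Dynamic pressure q = 0.5 × 1.112 × 34.8² = 673.3 Pa.
Required CL = L/(qS) = 395.34/(673.3·3.65) = 0.1609.
CD = 0.0346 + 0.0666 × 0.1609² = 0.03632.
L/D = CL/CD = 0.1609 / 0.03632 = 4.43

L/D = 4.43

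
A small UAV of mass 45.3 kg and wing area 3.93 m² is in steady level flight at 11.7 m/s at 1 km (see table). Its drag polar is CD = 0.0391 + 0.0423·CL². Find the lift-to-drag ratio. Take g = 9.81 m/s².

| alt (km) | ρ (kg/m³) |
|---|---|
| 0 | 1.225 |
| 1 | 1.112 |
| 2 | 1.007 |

L/D = 11.2

At 1 km, from the table: ρ = 1.112 kg/m³.
In steady level flight, lift balances weight: W = mg = 45.3 × 9.81 = 444.39 N.
Dynamic pressure q = 0.5 × 1.112 × 11.7² = 76.11 Pa.
CL = 2W/(ρv²S) = 2×444.39/(1.112×11.7²×3.93) = 1.486.
CD = 0.0391 + 0.0423 × 1.486² = 0.1325.
L/D = CL/CD = 1.486 / 0.1325 = 11.2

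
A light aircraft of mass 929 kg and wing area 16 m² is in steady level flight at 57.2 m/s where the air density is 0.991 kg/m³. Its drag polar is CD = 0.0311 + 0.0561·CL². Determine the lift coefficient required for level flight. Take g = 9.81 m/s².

Weight W = mg = 929 × 9.81 = 9113.5 N; in level flight L = W.
q = ½ρv² = ½ × 0.991 × 57.2² = 1621 Pa.
CL = W/(q·S) = 9113.5 / (1621 × 16) = 0.3513.

CL = 0.351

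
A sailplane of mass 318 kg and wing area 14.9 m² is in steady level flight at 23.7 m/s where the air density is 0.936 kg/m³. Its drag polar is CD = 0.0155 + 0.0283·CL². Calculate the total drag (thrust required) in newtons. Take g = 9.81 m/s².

D = 131 N

Level flight ⇒ L = W = m·g = 318 × 9.81 = 3119.6 N.
q = ½ρv² = ½ × 0.936 × 23.7² = 262.9 Pa.
Required CL = L/(qS) = 3119.6/(262.9·14.9) = 0.7965.
CD = 0.0155 + 0.0283 × 0.7965² = 0.03345.
D = q·S·CD = 262.9 × 14.9 × 0.03345 = 131 N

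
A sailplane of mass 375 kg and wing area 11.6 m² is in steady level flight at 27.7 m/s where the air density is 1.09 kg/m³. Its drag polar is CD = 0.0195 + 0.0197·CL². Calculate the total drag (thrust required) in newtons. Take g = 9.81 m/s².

In steady level flight, lift balances weight: W = mg = 375 × 9.81 = 3678.8 N.
q = ½ρv² = ½ × 1.09 × 27.7² = 418.2 Pa.
CL = 2W/(ρv²S) = 2×3678.8/(1.09×27.7²×11.6) = 0.7584.
CD = 0.0195 + 0.0197 × 0.7584² = 0.03083.
D = q·S·CD = 418.2 × 11.6 × 0.03083 = 149.6 N

D = 150 N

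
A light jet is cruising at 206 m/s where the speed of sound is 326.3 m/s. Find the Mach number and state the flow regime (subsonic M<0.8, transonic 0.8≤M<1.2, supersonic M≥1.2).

M = v/a = 206 / 326.3 = 0.631
M = 0.631 → subsonic.

M = 0.631 (subsonic)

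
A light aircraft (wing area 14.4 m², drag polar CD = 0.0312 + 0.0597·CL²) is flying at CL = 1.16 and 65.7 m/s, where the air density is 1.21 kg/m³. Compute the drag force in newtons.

D = 4190 N

CD = 0.0312 + 0.0597 × 1.16² = 0.1115
D = ½ρv²S·CD = ½ × 1.21 × 65.7² × 14.4 × 0.1115 = 4190 N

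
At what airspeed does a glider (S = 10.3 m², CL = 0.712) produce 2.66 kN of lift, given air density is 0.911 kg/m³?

L = ½ρv²S·CL ⇒ v = √(2L/(ρ·S·CL))
v = √(2 × 2660 / (0.911 × 10.3 × 0.712)) = √796.3 = 28.2 m/s

v = 28.2 m/s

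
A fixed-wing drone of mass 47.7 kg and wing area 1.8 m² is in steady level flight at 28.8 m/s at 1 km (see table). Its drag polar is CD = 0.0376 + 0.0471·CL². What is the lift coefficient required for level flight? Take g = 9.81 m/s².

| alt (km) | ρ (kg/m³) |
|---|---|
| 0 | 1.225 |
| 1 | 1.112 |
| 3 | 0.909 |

At 1 km, from the table: ρ = 1.112 kg/m³.
In steady level flight, lift balances weight: W = mg = 47.7 × 9.81 = 467.94 N.
q = ½ρv² = ½ × 1.112 × 28.8² = 461.2 Pa.
CL = W/(q·S) = 467.94 / (461.2 × 1.8) = 0.5637.

CL = 0.564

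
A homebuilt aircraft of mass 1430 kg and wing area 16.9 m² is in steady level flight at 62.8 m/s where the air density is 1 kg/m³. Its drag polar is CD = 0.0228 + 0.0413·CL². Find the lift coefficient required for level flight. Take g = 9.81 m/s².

CL = 0.421

In steady level flight, lift balances weight: W = mg = 1430 × 9.81 = 14028 N.
Dynamic pressure q = 0.5 × 1 × 62.8² = 1972 Pa.
CL = W/(q·S) = 14028 / (1972 × 16.9) = 0.4209.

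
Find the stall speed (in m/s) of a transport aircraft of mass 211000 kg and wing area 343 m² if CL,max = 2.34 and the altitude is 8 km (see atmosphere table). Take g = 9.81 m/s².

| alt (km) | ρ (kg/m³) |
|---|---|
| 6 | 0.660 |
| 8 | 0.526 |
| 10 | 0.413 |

V_stall = 99 m/s

At 8 km, from the table: ρ = 0.526 kg/m³.
At stall, lift equals weight: L = W = m·g = 211000 × 9.81 = 2.07×10^6 N.
From L = ½ρV²S·CL,max = W: V_stall = √(2W/(ρSCL,max)) = √(2·2.07×10^6/(0.526·343·2.34))
V_stall = √9806 = 99 m/s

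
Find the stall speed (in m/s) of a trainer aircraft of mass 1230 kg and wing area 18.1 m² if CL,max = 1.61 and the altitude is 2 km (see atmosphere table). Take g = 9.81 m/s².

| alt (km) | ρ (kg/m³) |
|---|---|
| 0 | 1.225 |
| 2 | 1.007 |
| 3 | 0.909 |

V_stall = 28.7 m/s

At 2 km, from the table: ρ = 1.007 kg/m³.
Stall occurs when L = W at CL,max. W = mg = 1230 × 9.81 = 12070 N.
From L = ½ρV²S·CL,max = W: V_stall = √(2W/(ρSCL,max)) = √(2·12070/(1.007·18.1·1.61))
V_stall = √822.4 = 28.7 m/s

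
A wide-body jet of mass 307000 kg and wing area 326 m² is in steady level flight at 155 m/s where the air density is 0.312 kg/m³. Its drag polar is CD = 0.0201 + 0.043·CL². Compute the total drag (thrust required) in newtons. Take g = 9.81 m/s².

D = 3.44×10^5 N

In steady level flight, lift balances weight: W = mg = 307000 × 9.81 = 3.0117×10^6 N.
q = ½ρv² = ½ × 0.312 × 155² = 3748 Pa.
CL = W/(q·S) = 3.0117×10^6 / (3748 × 326) = 2.465.
CD = 0.0201 + 0.043 × 2.465² = 0.2814.
D = q·S·CD = 3748 × 326 × 0.2814 = 3.438×10^5 N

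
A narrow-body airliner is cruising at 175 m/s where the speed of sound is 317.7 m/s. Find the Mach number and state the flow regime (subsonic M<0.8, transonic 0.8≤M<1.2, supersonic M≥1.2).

M = v/a = 175 / 317.7 = 0.551
M = 0.551 → subsonic.

M = 0.551 (subsonic)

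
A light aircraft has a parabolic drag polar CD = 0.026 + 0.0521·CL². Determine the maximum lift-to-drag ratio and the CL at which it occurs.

(L/D)max = 13.6, at CL = 0.706

For CD = CD0 + K·CL², (L/D)max occurs at CL* = √(CD0/K) and equals 1/(2√(K·CD0)).
(L/D)max = 1/(2√(0.0521 × 0.026)) = 1/(2 × 0.0368) = 13.6
CL* = √(0.026/0.0521) = 0.706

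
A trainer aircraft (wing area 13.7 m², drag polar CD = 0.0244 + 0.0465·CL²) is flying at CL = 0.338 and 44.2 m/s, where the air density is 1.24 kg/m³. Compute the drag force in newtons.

D = 493 N

CD = 0.0244 + 0.0465 × 0.338² = 0.02971
D = ½ρv²S·CD = ½ × 1.24 × 44.2² × 13.7 × 0.02971 = 493 N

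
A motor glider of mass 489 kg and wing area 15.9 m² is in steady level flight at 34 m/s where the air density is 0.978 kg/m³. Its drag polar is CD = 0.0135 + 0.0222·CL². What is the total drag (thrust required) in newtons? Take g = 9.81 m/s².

D = 178 N

Level flight ⇒ L = W = m·g = 489 × 9.81 = 4797.1 N.
q = ½ρv² = ½ × 0.978 × 34² = 565.3 Pa.
CL = W/(q·S) = 4797.1 / (565.3 × 15.9) = 0.5337.
CD = 0.0135 + 0.0222 × 0.5337² = 0.01982.
D = q·S·CD = 565.3 × 15.9 × 0.01982 = 178.2 N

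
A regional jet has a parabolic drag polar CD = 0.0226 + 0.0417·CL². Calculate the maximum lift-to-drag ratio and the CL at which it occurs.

For CD = CD0 + K·CL², (L/D)max occurs at CL* = √(CD0/K) and equals 1/(2√(K·CD0)).
(L/D)max = 1/(2√(0.0417 × 0.0226)) = 1/(2 × 0.0307) = 16.3
CL* = √(0.0226/0.0417) = 0.736

(L/D)max = 16.3, at CL = 0.736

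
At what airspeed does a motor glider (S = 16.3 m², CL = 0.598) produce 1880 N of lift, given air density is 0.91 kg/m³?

v = 20.6 m/s

L = ½ρv²S·CL ⇒ v = √(2L/(ρ·S·CL))
v = √(2 × 1880 / (0.91 × 16.3 × 0.598)) = √423.9 = 20.6 m/s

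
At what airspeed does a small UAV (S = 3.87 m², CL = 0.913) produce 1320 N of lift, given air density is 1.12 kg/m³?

v = 25.8 m/s

L = ½ρv²S·CL ⇒ v = √(2L/(ρ·S·CL))
v = √(2 × 1320 / (1.12 × 3.87 × 0.913)) = √667.1 = 25.8 m/s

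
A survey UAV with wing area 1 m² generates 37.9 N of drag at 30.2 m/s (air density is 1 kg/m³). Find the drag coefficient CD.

CD = 0.0831

From D = ½ρv²S·CD, rearranging gives CD = 2D/(ρv²S).
CD = 2 × 37.9 / (1 × 30.2² × 1) = 0.0831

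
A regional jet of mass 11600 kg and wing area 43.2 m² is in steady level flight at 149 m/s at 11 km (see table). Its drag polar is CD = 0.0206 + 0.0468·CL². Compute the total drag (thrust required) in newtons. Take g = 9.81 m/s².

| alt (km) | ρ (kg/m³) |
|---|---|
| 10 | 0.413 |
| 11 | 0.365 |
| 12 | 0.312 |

D = 7070 N

At 11 km, from the table: ρ = 0.365 kg/m³.
Level flight ⇒ L = W = m·g = 11600 × 9.81 = 1.138×10^5 N.
q = ½ρv² = ½ × 0.365 × 149² = 4052 Pa.
Required CL = L/(qS) = 1.138×10^5/(4052·43.2) = 0.6501.
CD = 0.0206 + 0.0468 × 0.6501² = 0.04038.
D = q·S·CD = 4052 × 43.2 × 0.04038 = 7068 N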